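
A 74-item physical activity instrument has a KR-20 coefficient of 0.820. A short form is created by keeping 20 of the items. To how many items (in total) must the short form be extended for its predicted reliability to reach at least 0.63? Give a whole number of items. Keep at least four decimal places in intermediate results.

28

Short-form reliability: n = 20/74 = 0.2703; r_20 = n·r/(1+(n−1)r) ≈ 0.5518
Then solve for n' with r_old = 0.5518, r_target = 0.63: n' = 0.63(1 − 0.5518)/[0.5518(1 − 0.63)] = 1.3830
Total items = 1.3830 × 20 = 27.66, rounded up to 28.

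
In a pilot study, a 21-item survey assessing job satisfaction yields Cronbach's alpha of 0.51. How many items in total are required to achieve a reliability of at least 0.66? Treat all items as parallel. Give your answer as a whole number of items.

40

n = [0.66 × 0.49] / [0.51 × 0.34]
n = 0.3234 / 0.1734 ≈ 1.8651
Items needed = n × 21 = 1.8651 × 21 ≈ 39.17 → round up to 40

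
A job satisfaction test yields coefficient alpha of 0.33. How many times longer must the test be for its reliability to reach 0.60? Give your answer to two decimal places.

3.05

n = 0.60 × (1 − 0.33) / [ 0.33 × (1 − 0.60) ]
  = 0.4020 / 0.1320 = 3.0455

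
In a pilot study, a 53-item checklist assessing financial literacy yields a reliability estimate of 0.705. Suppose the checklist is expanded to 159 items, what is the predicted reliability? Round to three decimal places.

0.878

Length ratio n = 159/53 = 3
r_new = 3·0.705 / [1 + (3 − 1)·0.705]
r_new = 2.1150 / 2.4100 ≈ 0.8776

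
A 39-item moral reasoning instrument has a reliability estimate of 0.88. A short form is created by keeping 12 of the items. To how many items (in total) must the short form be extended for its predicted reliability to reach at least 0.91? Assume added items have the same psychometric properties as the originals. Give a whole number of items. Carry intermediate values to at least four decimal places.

54

Short-form reliability: n = 12/39 = 0.3077; r_12 = n·r/(1+(n−1)r) ≈ 0.6929
Then solve for n' with r_old = 0.6929, r_target = 0.91: n' = 0.91(1 − 0.6929)/[0.6929(1 − 0.91)] = 4.4813
Items = 4.4813 × 12 ≈ 53.78 → 54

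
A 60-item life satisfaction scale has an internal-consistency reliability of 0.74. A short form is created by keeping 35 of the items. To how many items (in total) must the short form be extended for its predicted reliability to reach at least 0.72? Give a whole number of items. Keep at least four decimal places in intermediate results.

Short-form reliability: n = 35/60 = 0.5833; r_35 = n·r/(1+(n−1)r) ≈ 0.6241
Then solve for n' with r_old = 0.6241, r_target = 0.72: n' = 0.72(1 − 0.6241)/[0.6241(1 − 0.72)] = 1.5488
Items = 1.5488 × 35 ≈ 54.21 → 55

55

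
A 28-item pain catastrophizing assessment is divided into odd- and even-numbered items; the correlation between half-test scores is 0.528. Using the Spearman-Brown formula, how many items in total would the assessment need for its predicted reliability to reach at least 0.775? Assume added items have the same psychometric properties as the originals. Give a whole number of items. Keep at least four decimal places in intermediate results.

r_full = 2(0.528)/(1 + 0.528) = 0.6911
n = r_tgt(1 − r_full) / [r_full(1 − r_tgt)] = 0.775 × 0.3089 / (0.6911 × 0.225) ≈ 1.5396
Required items = 1.5396 × 28 = 43.11, so 44 items.

44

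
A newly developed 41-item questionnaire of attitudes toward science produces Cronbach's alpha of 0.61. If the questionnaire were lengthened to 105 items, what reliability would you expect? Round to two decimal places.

Length ratio n = 105/41 = 2.561
Spearman-Brown: r_new = n·r / (1 + (n − 1)·r)
r_new = (2.561 × 0.61) / (1 + (2.561 − 1) × 0.61)
     = 1.5622 / 1.9522 = 0.8002

0.80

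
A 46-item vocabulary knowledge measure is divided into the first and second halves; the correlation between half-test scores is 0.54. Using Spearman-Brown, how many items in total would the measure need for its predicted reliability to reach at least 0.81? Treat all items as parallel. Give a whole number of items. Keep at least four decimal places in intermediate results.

84

Corrected full-test reliability: r_full = 2 × 0.54 / (1 + 0.54) ≈ 0.7013
n = r_tgt(1 − r_full) / [r_full(1 − r_tgt)] = 0.81 × 0.2987 / (0.7013 × 0.19) ≈ 1.8158
Required items = 1.8158 × 46 = 83.53, so 84 items.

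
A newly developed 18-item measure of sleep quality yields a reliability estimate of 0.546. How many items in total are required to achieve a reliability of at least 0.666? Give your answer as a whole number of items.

30

Rearranging the Spearman-Brown formula for n,
n = r_target (1 − r_old) / [ r_old (1 − r_target) ]
n = 0.666 × (1 − 0.546) / [ 0.546 × (1 − 0.666) ]
n = 0.302364 / 0.182364 ≈ 1.6580
Items needed = n × 18 = 1.6580 × 18 ≈ 29.84 → round up to 30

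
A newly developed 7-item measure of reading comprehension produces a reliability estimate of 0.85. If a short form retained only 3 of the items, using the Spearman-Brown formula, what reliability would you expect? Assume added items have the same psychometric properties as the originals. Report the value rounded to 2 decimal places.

n = 3/7 = 0.4286
By Spearman-Brown, r_new = n r / (1 + (n − 1) r).
r_new = 0.4286·0.85 / [1 + (0.4286 − 1)·0.85]
     = 0.3643 / 0.5143 = 0.7083

0.71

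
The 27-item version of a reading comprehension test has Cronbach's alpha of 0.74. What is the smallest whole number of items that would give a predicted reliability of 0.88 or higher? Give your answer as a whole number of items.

Rearranging the Spearman-Brown formula for n,
n = r_target (1 − r_old) / [ r_old (1 − r_target) ]
n = 0.88(1 − 0.74) / [0.74(1 − 0.88)]
  = 0.2288 / 0.0888 = 2.5766
Items needed = n × 27 = 2.5766 × 27 ≈ 69.57 → round up to 70

70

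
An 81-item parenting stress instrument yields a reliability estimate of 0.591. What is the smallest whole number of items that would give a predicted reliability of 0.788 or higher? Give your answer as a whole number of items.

n = 0.788(1 − 0.591) / [0.591(1 − 0.788)]
n = 0.322292 / 0.125292 ≈ 2.5723
2.5723 × 81 = 208.36 → 209 items

209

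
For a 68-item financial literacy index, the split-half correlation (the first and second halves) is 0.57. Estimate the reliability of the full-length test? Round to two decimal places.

0.73

Each half is half the length of the full test, so the full test is n = 2 times a half.
r_full = 2r_hh / (1 + r_hh) = 2 × 0.57 / (1 + 0.57)
r_full = 1.1400 / 1.5700 ≈ 0.7261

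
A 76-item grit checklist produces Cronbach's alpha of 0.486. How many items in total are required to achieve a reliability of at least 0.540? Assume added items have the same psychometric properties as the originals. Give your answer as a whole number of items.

Rearranging the Spearman-Brown formula for n,
n = r_target (1 − r_old) / [ r_old (1 − r_target) ]
n = 0.540 × (1 − 0.486) / [ 0.486 × (1 − 0.540) ]
  = 0.277560 / 0.223560 = 1.2415
1.2415 × 76 = 94.35 → 95 items

95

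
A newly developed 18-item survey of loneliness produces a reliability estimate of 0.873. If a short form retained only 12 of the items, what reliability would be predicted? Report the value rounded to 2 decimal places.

0.82

n = 12/18 = 0.6667
Apply the Spearman-Brown prophecy formula, r' = nr / [1 + (n − 1)r]:
r_new = 0.6667·0.873 / [1 + (0.6667 − 1)·0.873]
r_new = 0.5820 / 0.7090 ≈ 0.8209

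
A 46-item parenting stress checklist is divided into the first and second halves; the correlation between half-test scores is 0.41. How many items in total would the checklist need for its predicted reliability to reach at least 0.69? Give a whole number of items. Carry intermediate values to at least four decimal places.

r_full = 2(0.41)/(1 + 0.41) = 0.5816
n = r_tgt(1 − r_full) / [r_full(1 − r_tgt)] = 0.69 × 0.4184 / (0.5816 × 0.31) ≈ 1.6012
Required items = 1.6012 × 46 = 73.66, so 74 items.

74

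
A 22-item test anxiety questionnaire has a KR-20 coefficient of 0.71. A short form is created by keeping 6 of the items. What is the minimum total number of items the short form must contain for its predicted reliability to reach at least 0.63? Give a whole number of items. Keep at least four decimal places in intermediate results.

16

First, r for the 6-item form: n = 6/22 = 0.2727, so r_6 = 0.2727·0.71/(1 + (0.2727 − 1)·0.71) = 0.4004
Then solve for n' with r_old = 0.4004, r_target = 0.63: n' = 0.63(1 − 0.4004)/[0.4004(1 − 0.63)] = 2.5498
Items = 2.5498 × 6 ≈ 15.30 → 16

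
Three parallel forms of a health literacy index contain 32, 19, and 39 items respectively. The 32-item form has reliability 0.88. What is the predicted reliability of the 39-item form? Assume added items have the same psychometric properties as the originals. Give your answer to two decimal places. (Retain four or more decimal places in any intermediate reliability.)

0.90

Only the ratio of lengths matters: n = 39/32 = 1.2188
r_{39} = n·r / (1 + (n − 1)·r) = 1.0725 / 1.1925 ≈ 0.8994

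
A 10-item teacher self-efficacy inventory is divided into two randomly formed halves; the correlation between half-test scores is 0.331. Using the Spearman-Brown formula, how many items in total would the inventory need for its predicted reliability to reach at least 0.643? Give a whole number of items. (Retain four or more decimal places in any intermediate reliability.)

19

Corrected full-test reliability: r_full = 2 × 0.331 / (1 + 0.331) ≈ 0.4974
Solve Spearman-Brown for n: n = 0.643(1 − 0.4974) / [0.4974(1 − 0.643)] = 1.8200
Required items = 1.8200 × 10 = 18.20, so 19 items.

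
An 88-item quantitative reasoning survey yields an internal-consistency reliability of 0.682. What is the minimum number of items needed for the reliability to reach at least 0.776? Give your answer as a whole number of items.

n = 0.776 × (1 − 0.682) / [ 0.682 × (1 − 0.776) ]
n = 0.246768 / 0.152768 ≈ 1.6153
1.6153 × 88 = 142.15 → 143 items

143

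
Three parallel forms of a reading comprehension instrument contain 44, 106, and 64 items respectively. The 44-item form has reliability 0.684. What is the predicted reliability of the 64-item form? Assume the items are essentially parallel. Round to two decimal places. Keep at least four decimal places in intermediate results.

0.76

The 106-item form is not needed; work directly from the 44-item form with n = 64/44 = 1.4545.
r_{64} = n·r / (1 + (n − 1)·r) = 0.9949 / 1.3109 ≈ 0.7589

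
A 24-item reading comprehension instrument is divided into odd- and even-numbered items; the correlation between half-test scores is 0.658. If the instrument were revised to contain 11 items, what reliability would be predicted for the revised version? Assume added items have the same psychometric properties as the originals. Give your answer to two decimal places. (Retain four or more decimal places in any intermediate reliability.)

0.64

First correct the split-half correlation to full-test reliability: r_full = 2 × 0.658 / (1 + 0.658) ≈ 0.7937
Then adjust to 11 items: n = 11/24 = 0.4583
r_new = n·r_full / (1 + (n − 1)·r_full) = 0.3638 / 0.5701 ≈ 0.6381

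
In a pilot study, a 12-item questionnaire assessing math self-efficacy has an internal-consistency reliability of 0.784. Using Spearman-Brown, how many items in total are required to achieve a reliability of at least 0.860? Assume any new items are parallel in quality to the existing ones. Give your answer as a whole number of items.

Invert Spearman-Brown to solve for n:
n = r*(1 − r) / [ r (1 − r*) ]
n = 0.860(1 − 0.784) / [0.784(1 − 0.860)]
n = 0.185760 / 0.109760 ≈ 1.6924
So the test needs 1.6924 × 12 ≈ 20.31 items; rounding up, 21.

21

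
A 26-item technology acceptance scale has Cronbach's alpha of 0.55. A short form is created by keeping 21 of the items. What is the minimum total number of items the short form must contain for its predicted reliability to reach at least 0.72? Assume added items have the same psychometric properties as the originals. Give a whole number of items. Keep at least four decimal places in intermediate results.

First, r for the 21-item form: n = 21/26 = 0.8077, so r_21 = 0.8077·0.55/(1 + (0.8077 − 1)·0.55) = 0.4968
Then solve for n' with r_old = 0.4968, r_target = 0.72: n' = 0.72(1 − 0.4968)/[0.4968(1 − 0.72)] = 2.6046
Total items = 2.6046 × 21 = 54.70, rounded up to 55.

55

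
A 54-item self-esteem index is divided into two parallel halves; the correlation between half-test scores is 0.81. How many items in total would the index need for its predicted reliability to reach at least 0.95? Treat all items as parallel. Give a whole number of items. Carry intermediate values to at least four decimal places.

r_full = 2(0.81)/(1 + 0.81) = 0.8950
Solve Spearman-Brown for n: n = 0.95(1 − 0.8950) / [0.8950(1 − 0.95)] = 2.2291
Items = 2.2291 × 54 ≈ 120.37 → 121

121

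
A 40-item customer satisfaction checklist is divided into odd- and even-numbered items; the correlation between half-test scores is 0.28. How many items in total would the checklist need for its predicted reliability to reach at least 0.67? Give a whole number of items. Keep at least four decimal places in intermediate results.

105

Corrected full-test reliability: r_full = 2 × 0.28 / (1 + 0.28) ≈ 0.4375
Solve Spearman-Brown for n: n = 0.67(1 − 0.4375) / [0.4375(1 − 0.67)] = 2.6104
Items = 2.6104 × 40 ≈ 104.42 → 105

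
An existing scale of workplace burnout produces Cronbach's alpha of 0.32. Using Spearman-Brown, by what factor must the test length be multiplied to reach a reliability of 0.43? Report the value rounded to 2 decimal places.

1.60

Rearranging the Spearman-Brown formula for n,
n = r*(1 − r) / [ r (1 − r*) ]
n = [0.43 × 0.68] / [0.32 × 0.57]
  = 0.2924 / 0.1824 = 1.6031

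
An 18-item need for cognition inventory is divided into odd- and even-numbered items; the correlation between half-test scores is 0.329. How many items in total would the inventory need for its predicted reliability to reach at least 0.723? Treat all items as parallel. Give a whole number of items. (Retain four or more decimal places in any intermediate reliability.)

r_full = 2(0.329)/(1 + 0.329) = 0.4951
Solve Spearman-Brown for n: n = 0.723(1 − 0.4951) / [0.4951(1 − 0.723)] = 2.6618
Items = 2.6618 × 18 ≈ 47.91 → 48

48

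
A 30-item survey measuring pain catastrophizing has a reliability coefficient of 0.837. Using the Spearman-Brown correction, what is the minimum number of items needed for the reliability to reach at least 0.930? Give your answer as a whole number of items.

Invert Spearman-Brown to solve for n:
n = r*(1 − r) / [ r (1 − r*) ]
n = 0.930 × (1 − 0.837) / [ 0.837 × (1 − 0.930) ]
  = 0.151590 / 0.058590 = 2.5873
2.5873 × 30 = 77.62 → 78 items

78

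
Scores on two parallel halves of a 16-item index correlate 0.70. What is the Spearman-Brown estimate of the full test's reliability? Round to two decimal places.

The full test is twice the length of either half (n = 2).
r_full = 2(0.70) / (1 + 0.70)
r_full = 1.4000 / 1.7000 ≈ 0.8235

0.82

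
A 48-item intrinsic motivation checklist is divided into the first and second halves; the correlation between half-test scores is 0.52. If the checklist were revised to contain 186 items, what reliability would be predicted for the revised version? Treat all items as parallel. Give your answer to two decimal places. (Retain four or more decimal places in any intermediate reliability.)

Full-test reliability from the split-half r: r_full = 2(0.52)/(1 + 0.52) = 0.6842
Then adjust to 186 items: n = 186/48 = 3.8750
r_new = n·r_full / (1 + (n − 1)·r_full) = 2.6513 / 2.9671 ≈ 0.8936

0.89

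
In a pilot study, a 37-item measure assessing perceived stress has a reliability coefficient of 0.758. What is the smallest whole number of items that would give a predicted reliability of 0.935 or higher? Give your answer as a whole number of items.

Invert Spearman-Brown to solve for n:
n = r*(1 − r) / [ r (1 − r*) ]
n = 0.935(1 − 0.758) / [0.758(1 − 0.935)]
  = 0.226270 / 0.049270 = 4.5924
So the test needs 4.5924 × 37 ≈ 169.92 items; rounding up, 170.

170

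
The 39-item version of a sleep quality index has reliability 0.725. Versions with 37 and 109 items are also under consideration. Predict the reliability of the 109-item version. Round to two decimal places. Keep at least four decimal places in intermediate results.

The 37-item form is not needed; work directly from the 39-item form with n = 109/39 = 2.7949.
r_{109} = n·r / (1 + (n − 1)·r) = 2.0263 / 2.3013 ≈ 0.8805

0.88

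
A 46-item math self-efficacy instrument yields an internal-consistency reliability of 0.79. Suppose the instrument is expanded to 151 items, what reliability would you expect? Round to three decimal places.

0.925

Length ratio n = 151/46 = 3.2826
r_new = (3.2826 × 0.79) / (1 + (3.2826 − 1) × 0.79)
r_new = 2.5933 / 2.8033 ≈ 0.9251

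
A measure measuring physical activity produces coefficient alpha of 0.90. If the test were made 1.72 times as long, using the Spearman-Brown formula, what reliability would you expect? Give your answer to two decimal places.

r_new = 1.72·0.90 / [1 + (1.72 − 1)·0.90]
r_new = 1.5480 / 1.6480 ≈ 0.9393

0.94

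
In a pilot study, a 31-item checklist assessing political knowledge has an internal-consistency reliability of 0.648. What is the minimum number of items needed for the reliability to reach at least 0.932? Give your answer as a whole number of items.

Rearranging the Spearman-Brown formula for n,
n = r_target (1 − r_old) / [ r_old (1 − r_target) ]
n = [0.932 × 0.352] / [0.648 × 0.068]
n = 0.328064 / 0.044064 ≈ 7.4452
So the test needs 7.4452 × 31 ≈ 230.80 items; rounding up, 231.

231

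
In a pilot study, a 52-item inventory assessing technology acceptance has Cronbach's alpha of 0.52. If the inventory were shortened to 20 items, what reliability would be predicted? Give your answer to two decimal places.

The new length is 20/52 = 0.3846 times the old.
Spearman-Brown: r_new = n·r / (1 + (n − 1)·r)
r_new = (0.3846 × 0.52) / (1 + (0.3846 − 1) × 0.52)
     = 0.2000 / 0.6800 = 0.2941

0.29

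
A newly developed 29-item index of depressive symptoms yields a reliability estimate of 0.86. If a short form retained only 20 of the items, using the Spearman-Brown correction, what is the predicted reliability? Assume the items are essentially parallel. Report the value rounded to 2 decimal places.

0.81

The new length is 20/29 = 0.6897 times the old.
By Spearman-Brown, r_new = n r / (1 + (n − 1) r).
r_new = (0.6897 × 0.86) / (1 + (0.6897 − 1) × 0.86)
     = 0.5931 / 0.7331 = 0.8090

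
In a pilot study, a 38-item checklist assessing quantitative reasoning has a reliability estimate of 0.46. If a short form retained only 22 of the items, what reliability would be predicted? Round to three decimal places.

The new length is 22/38 = 0.5789 times the old.
r_new = (0.5789 × 0.46) / (1 + (0.5789 − 1) × 0.46)
r_new = 0.2663 / 0.8063 ≈ 0.3303

0.330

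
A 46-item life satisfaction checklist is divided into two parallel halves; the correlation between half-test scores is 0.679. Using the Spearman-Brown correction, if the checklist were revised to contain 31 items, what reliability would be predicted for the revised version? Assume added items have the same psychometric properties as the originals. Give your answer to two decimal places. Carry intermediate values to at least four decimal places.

0.74

Full-test reliability from the split-half r: r_full = 2(0.679)/(1 + 0.679) = 0.8088
Then adjust to 31 items: n = 31/46 = 0.6739
r_new = n·r_full / (1 + (n − 1)·r_full) = 0.5451 / 0.7363 ≈ 0.7403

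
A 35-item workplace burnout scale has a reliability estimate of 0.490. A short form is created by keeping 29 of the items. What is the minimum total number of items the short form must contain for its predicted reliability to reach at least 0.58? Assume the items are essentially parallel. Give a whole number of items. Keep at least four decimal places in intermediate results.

51

First, r for the 29-item form: n = 29/35 = 0.8286, so r_29 = 0.8286·0.490/(1 + (0.8286 − 1)·0.490) = 0.4432
Length factor from the short form to reach 0.58: n' = 0.58(1 − 0.4432) / [0.4432(1 − 0.58)] ≈ 1.7349
Items = 1.7349 × 29 ≈ 50.31 → 51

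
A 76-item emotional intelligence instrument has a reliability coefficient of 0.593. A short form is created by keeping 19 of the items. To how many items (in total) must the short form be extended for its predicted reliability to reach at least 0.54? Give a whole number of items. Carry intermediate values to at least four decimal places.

62

Short-form reliability: n = 19/76 = 0.2500; r_19 = n·r/(1+(n−1)r) ≈ 0.2670
Then solve for n' with r_old = 0.2670, r_target = 0.54: n' = 0.54(1 − 0.2670)/[0.2670(1 − 0.54)] = 3.2228
Total items = 3.2228 × 19 = 61.23, rounded up to 62.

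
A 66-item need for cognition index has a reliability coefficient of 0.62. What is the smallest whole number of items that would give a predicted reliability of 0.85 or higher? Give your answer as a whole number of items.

n = 0.85 × (1 − 0.62) / [ 0.62 × (1 − 0.85) ]
  = 0.3230 / 0.0930 = 3.4731
Items needed = n × 66 = 3.4731 × 66 ≈ 229.22 → round up to 230

230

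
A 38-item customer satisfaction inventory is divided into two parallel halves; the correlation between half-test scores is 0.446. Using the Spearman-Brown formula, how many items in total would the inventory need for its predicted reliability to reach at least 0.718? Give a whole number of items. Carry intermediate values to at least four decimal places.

61

Corrected full-test reliability: r_full = 2 × 0.446 / (1 + 0.446) ≈ 0.6169
Solve Spearman-Brown for n: n = 0.718(1 − 0.6169) / [0.6169(1 − 0.718)] = 1.5811
Items = 1.5811 × 38 ≈ 60.08 → 61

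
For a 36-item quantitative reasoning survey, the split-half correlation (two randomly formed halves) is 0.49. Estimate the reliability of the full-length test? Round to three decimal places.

Apply the Spearman-Brown correction with n = 2:
r_full = 2(0.49) / (1 + 0.49)
       = 0.9800 / 1.4900 = 0.6577

0.658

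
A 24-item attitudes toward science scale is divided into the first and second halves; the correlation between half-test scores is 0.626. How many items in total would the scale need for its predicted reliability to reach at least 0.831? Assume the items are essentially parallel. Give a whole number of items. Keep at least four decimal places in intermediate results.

Corrected full-test reliability: r_full = 2 × 0.626 / (1 + 0.626) ≈ 0.7700
n = r_tgt(1 − r_full) / [r_full(1 − r_tgt)] = 0.831 × 0.2300 / (0.7700 × 0.169) ≈ 1.4688
Items = 1.4688 × 24 ≈ 35.25 → 36

36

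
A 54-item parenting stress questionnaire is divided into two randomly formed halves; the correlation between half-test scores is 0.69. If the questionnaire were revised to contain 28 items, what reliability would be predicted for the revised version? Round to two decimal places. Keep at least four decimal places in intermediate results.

Full-test reliability from the split-half r: r_full = 2(0.69)/(1 + 0.69) = 0.8166
Then adjust to 28 items: n = 28/54 = 0.5185
r_new = n·r_full / (1 + (n − 1)·r_full) = 0.4234 / 0.6068 ≈ 0.6978

0.70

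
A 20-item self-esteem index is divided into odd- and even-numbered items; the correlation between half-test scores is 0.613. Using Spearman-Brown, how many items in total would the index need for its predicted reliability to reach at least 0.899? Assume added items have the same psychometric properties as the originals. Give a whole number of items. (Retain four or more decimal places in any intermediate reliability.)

57

Corrected full-test reliability: r_full = 2 × 0.613 / (1 + 0.613) ≈ 0.7601
n = r_tgt(1 − r_full) / [r_full(1 − r_tgt)] = 0.899 × 0.2399 / (0.7601 × 0.101) ≈ 2.8093
Required items = 2.8093 × 20 = 56.19, so 57 items.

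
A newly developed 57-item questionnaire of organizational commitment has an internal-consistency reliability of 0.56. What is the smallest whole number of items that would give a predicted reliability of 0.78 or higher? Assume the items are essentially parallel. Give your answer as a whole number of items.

159

Invert Spearman-Brown to solve for n:
n = r*(1 − r) / [ r (1 − r*) ]
n = 0.78 × (1 − 0.56) / [ 0.56 × (1 − 0.78) ]
  = 0.3432 / 0.1232 = 2.7857
2.7857 × 57 = 158.78 → 159 items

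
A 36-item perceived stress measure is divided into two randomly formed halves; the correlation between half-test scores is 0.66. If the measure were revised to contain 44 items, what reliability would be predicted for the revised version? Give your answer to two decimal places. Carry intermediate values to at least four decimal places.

First correct the split-half correlation to full-test reliability: r_full = 2 × 0.66 / (1 + 0.66) ≈ 0.7952
Length factor from 36 to 44 items: n = 44/36 = 1.2222
r_new = n·r_full / (1 + (n − 1)·r_full) = 0.9719 / 1.1767 ≈ 0.8260

0.83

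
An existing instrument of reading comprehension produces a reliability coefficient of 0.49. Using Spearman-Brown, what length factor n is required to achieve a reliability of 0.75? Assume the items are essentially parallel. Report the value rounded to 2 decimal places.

Rearranging the Spearman-Brown formula for n,
n = r*(1 − r) / [ r (1 − r*) ]
n = 0.75(1 − 0.49) / [0.49(1 − 0.75)]
  = 0.3825 / 0.1225 = 3.1224

3.12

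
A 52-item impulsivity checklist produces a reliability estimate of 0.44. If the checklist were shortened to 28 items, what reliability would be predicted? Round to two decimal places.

Length ratio n = 28/52 = 0.5385
r_new = 0.5385·0.44 / [1 + (0.5385 − 1)·0.44]
r_new = 0.2369 / 0.7969 ≈ 0.2973

0.30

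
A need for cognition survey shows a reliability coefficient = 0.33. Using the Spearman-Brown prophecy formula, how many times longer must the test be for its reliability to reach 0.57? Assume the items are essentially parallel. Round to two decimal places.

2.69

n = [0.57 × 0.67] / [0.33 × 0.43]
  = 0.3819 / 0.1419 = 2.6913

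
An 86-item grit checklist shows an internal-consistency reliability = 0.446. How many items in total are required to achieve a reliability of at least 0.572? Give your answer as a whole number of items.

Spearman-Brown solved for the length factor n:
n = r*(1 − r) / [ r (1 − r*) ]
n = 0.572(1 − 0.446) / [0.446(1 − 0.572)]
  = 0.316888 / 0.190888 = 1.6601
So the test needs 1.6601 × 86 ≈ 142.77 items; rounding up, 143.

143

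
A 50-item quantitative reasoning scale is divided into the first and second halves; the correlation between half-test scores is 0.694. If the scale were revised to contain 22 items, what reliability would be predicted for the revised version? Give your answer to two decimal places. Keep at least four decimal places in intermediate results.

Full-test reliability from the split-half r: r_full = 2(0.694)/(1 + 0.694) = 0.8194
Then adjust to 22 items: n = 22/50 = 0.4400
r_new = n·r_full / (1 + (n − 1)·r_full) = 0.3605 / 0.5411 ≈ 0.6662

0.67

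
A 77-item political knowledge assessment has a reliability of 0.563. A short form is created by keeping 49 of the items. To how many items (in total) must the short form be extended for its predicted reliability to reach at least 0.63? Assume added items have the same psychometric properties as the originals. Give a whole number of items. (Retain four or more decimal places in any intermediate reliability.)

102

Short-form reliability: n = 49/77 = 0.6364; r_49 = n·r/(1+(n−1)r) ≈ 0.4505
Then solve for n' with r_old = 0.4505, r_target = 0.63: n' = 0.63(1 − 0.4505)/[0.4505(1 − 0.63)] = 2.0769
Items = 2.0769 × 49 ≈ 101.77 → 102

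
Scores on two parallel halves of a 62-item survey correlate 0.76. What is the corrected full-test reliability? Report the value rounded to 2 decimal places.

r_full = 2r_hh / (1 + r_hh) = 2 × 0.76 / (1 + 0.76)
r_full = 1.5200 / 1.7600 ≈ 0.8636

0.86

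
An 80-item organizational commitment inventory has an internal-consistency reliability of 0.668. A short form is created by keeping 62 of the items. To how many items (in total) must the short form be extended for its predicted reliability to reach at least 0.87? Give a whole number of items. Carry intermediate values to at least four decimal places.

267

First, r for the 62-item form: n = 62/80 = 0.7750, so r_62 = 0.7750·0.668/(1 + (0.7750 − 1)·0.668) = 0.6093
Length factor from the short form to reach 0.87: n' = 0.87(1 − 0.6093) / [0.6093(1 − 0.87)] ≈ 4.2913
Items = 4.2913 × 62 ≈ 266.06 → 267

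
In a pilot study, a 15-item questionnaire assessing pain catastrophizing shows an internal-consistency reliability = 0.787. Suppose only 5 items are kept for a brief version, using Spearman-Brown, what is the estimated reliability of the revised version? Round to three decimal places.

Length ratio n = 5/15 = 0.3333
r_new = (0.3333 × 0.787) / (1 + (0.3333 − 1) × 0.787)
r_new = 0.2623 / 0.4753 ≈ 0.5519

0.552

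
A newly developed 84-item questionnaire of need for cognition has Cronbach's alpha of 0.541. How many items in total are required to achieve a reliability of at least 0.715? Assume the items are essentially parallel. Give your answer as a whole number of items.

179

Invert Spearman-Brown to solve for n:
n = r*(1 − r) / [ r (1 − r*) ]
n = 0.715 × (1 − 0.541) / [ 0.541 × (1 − 0.715) ]
n = 0.328185 / 0.154185 ≈ 2.1285
Items needed = n × 84 = 2.1285 × 84 ≈ 178.79 → round up to 179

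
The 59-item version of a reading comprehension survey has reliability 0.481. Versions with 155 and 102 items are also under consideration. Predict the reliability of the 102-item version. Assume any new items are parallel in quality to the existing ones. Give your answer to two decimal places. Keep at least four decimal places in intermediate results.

0.62

Only the ratio of lengths matters: n = 102/59 = 1.7288
r_{102} = n·r / (1 + (n − 1)·r) = 0.8316 / 1.3506 ≈ 0.6157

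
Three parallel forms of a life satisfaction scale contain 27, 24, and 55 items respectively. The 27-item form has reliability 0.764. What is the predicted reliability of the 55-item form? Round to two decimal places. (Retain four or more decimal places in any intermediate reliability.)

The 24-item form is not needed; work directly from the 27-item form with n = 55/27 = 2.0370.
r_{55} = n·r / (1 + (n − 1)·r) = 1.5563 / 1.7923 ≈ 0.8683

0.87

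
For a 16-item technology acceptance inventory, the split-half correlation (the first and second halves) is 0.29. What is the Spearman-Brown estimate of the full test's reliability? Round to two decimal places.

0.45

The full test is twice the length of either half (n = 2).
r_full = 2(0.29) / (1 + 0.29)
r_full = 0.5800 / 1.2900 ≈ 0.4496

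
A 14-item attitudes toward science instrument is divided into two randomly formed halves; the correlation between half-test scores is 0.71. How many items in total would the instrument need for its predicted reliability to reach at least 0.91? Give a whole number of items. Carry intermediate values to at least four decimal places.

29

Corrected full-test reliability: r_full = 2 × 0.71 / (1 + 0.71) ≈ 0.8304
Solve Spearman-Brown for n: n = 0.91(1 − 0.8304) / [0.8304(1 − 0.91)] = 2.0651
Required items = 2.0651 × 14 = 28.91, so 29 items.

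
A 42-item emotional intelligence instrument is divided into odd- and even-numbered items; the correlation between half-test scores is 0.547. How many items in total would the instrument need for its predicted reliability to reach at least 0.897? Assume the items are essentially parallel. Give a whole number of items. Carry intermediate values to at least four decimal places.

Corrected full-test reliability: r_full = 2 × 0.547 / (1 + 0.547) ≈ 0.7072
Solve Spearman-Brown for n: n = 0.897(1 − 0.7072) / [0.7072(1 − 0.897)] = 3.6057
Required items = 3.6057 × 42 = 151.44, so 152 items.

152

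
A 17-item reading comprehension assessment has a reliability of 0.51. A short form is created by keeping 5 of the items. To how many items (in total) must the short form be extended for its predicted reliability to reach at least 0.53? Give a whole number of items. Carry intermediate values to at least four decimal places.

Short-form reliability: n = 5/17 = 0.2941; r_5 = n·r/(1+(n−1)r) ≈ 0.2344
Then solve for n' with r_old = 0.2344, r_target = 0.53: n' = 0.53(1 − 0.2344)/[0.2344(1 − 0.53)] = 3.6832
Total items = 3.6832 × 5 = 18.42, rounded up to 19.

19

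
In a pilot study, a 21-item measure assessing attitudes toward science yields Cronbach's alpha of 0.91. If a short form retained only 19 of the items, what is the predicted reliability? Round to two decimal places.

0.90

The new length is 19/21 = 0.9048 times the old.
Apply the Spearman-Brown prophecy formula, r' = nr / [1 + (n − 1)r]:
r_new = 0.9048·0.91 / [1 + (0.9048 − 1)·0.91]
     = 0.8234 / 0.9134 = 0.9015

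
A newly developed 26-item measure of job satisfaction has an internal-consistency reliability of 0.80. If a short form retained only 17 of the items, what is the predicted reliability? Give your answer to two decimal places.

0.72

Length ratio n = 17/26 = 0.6538
Spearman-Brown: r_new = n·r / (1 + (n − 1)·r)
r_new = (0.6538 × 0.80) / (1 + (0.6538 − 1) × 0.80)
r_new = 0.5230 / 0.7230 ≈ 0.7234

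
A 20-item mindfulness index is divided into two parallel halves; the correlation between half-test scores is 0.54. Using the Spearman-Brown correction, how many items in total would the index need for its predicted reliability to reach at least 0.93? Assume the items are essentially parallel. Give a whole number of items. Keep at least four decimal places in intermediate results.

r_full = 2(0.54)/(1 + 0.54) = 0.7013
Solve Spearman-Brown for n: n = 0.93(1 − 0.7013) / [0.7013(1 − 0.93)] = 5.6587
Required items = 5.6587 × 20 = 113.17, so 114 items.

114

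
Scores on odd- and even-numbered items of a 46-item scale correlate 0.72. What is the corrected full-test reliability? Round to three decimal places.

0.837

r_full = 2r_hh / (1 + r_hh) = 2 × 0.72 / (1 + 0.72)
       = 1.4400 / 1.7200 = 0.8372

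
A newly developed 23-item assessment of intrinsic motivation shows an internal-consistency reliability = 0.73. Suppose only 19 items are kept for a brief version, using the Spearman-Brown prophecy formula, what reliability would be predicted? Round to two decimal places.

0.69

The new length is 19/23 = 0.8261 times the old.
r_new = 0.8261·0.73 / [1 + (0.8261 − 1)·0.73]
r_new = 0.6031 / 0.8731 ≈ 0.6908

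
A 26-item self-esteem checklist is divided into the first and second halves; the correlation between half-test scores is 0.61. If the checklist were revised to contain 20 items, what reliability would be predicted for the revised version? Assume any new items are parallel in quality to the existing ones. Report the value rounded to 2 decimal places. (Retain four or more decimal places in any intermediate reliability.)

First correct the split-half correlation to full-test reliability: r_full = 2 × 0.61 / (1 + 0.61) ≈ 0.7578
Then adjust to 20 items: n = 20/26 = 0.7692
r_new = n·r_full / (1 + (n − 1)·r_full) = 0.5829 / 0.8251 ≈ 0.7065

0.71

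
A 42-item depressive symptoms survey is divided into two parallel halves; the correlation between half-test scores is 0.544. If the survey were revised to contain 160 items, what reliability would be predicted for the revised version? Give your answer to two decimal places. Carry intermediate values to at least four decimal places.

0.90

First correct the split-half correlation to full-test reliability: r_full = 2 × 0.544 / (1 + 0.544) ≈ 0.7047
Length factor from 42 to 160 items: n = 160/42 = 3.8095
r_new = n·r_full / (1 + (n − 1)·r_full) = 2.6846 / 2.9799 ≈ 0.9009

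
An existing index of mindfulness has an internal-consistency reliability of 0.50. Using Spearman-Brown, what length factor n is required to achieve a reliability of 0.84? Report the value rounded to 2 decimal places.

n = 0.84 × (1 − 0.50) / [ 0.50 × (1 − 0.84) ]
  = 0.4200 / 0.0800 = 5.2500

5.25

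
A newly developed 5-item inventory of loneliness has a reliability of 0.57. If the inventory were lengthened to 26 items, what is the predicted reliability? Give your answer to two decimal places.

0.87

Length ratio n = 26/5 = 5.2
r_new = (5.2 × 0.57) / (1 + (5.2 − 1) × 0.57)
r_new = 2.9640 / 3.3940 ≈ 0.8733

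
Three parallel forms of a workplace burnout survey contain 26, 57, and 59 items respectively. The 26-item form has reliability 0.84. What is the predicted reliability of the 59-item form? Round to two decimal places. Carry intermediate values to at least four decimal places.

0.92

The 57-item form is not needed; work directly from the 26-item form with n = 59/26 = 2.2692.
r_{59} = n·r / (1 + (n − 1)·r) = 1.9061 / 2.0661 ≈ 0.9226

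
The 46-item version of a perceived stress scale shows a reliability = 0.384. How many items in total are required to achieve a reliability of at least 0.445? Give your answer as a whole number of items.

60

n = [0.445 × 0.616] / [0.384 × 0.555]
n = 0.274120 / 0.213120 ≈ 1.2862
Items needed = n × 46 = 1.2862 × 46 ≈ 59.17 → round up to 60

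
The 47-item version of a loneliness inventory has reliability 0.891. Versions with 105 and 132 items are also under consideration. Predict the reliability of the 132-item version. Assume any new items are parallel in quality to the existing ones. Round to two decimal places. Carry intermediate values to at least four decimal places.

Only the ratio of lengths matters: n = 132/47 = 2.8085
r_{132} = n·r / (1 + (n − 1)·r) = 2.5024 / 2.6114 ≈ 0.9583

0.96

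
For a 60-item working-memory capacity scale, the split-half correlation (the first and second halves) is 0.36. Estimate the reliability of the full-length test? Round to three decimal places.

0.529

r_full = 2(0.36) / (1 + 0.36)
r_full = 0.7200 / 1.3600 ≈ 0.5294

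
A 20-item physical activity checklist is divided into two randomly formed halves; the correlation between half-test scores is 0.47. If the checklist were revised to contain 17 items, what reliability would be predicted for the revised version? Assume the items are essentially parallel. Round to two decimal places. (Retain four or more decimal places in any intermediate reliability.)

0.60

First correct the split-half correlation to full-test reliability: r_full = 2 × 0.47 / (1 + 0.47) ≈ 0.6395
Length factor from 20 to 17 items: n = 17/20 = 0.8500
r_new = n·r_full / (1 + (n − 1)·r_full) = 0.5436 / 0.9041 ≈ 0.6013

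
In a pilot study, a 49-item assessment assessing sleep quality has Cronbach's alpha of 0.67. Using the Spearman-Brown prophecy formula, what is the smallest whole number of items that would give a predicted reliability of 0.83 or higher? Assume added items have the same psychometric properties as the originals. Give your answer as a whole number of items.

118

Spearman-Brown solved for the length factor n:
n = r*(1 − r) / [ r (1 − r*) ]
n = [0.83 × 0.33] / [0.67 × 0.17]
n = 0.2739 / 0.1139 ≈ 2.4047
2.4047 × 49 = 117.83 → 118 items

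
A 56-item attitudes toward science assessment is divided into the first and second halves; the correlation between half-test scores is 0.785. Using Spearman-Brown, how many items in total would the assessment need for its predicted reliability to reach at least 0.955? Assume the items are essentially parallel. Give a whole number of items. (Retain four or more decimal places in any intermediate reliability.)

Corrected full-test reliability: r_full = 2 × 0.785 / (1 + 0.785) ≈ 0.8796
Solve Spearman-Brown for n: n = 0.955(1 − 0.8796) / [0.8796(1 − 0.955)] = 2.9049
Items = 2.9049 × 56 ≈ 162.67 → 163

163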